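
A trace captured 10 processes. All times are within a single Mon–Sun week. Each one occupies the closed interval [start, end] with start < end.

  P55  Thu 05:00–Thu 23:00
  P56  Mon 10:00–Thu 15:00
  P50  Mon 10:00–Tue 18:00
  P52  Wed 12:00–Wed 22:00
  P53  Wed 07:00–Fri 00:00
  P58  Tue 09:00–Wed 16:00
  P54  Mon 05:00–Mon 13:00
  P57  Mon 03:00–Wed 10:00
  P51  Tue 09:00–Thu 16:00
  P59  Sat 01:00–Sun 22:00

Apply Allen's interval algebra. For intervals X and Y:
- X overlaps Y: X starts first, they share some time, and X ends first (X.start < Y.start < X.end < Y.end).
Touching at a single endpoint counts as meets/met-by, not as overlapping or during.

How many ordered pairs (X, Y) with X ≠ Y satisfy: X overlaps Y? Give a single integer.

Checking all 90 ordered pairs for relation 'overlaps'; matching pairs in alphabetical order:
(P50, P51): P50 overlaps P51 ✓
(P50, P58): P50 overlaps P58 ✓
(P51, P53): P51 overlaps P53 ✓
(P51, P55): P51 overlaps P55 ✓
(P54, P50): P54 overlaps P50 ✓
(P54, P56): P54 overlaps P56 ✓
(P56, P51): P56 overlaps P51 ✓
(P56, P53): P56 overlaps P53 ✓
(P56, P55): P56 overlaps P55 ✓
(P57, P51): P57 overlaps P51 ✓
(P57, P53): P57 overlaps P53 ✓
(P57, P56): P57 overlaps P56 ✓
(P57, P58): P57 overlaps P58 ✓
(P58, P52): P58 overlaps P52 ✓
(P58, P53): P58 overlaps P53 ✓
Count: 15.

15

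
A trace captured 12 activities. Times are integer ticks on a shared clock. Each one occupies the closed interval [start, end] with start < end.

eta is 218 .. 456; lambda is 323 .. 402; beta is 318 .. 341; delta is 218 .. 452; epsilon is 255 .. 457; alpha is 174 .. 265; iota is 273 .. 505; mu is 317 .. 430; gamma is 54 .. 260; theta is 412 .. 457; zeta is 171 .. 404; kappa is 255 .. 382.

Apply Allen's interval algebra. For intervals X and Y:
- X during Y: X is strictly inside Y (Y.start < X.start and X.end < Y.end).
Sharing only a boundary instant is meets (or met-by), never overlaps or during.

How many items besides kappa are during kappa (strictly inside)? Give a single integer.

Target kappa = [255, 382].
alpha [174, 265] → overlaps → no.
beta [318, 341] → during → counts.
delta [218, 452] → contains → no.
epsilon [255, 457] → started-by → no.
eta [218, 456] → contains → no.
gamma [54, 260] → overlaps → no.
iota [273, 505] → overlapped-by → no.
lambda [323, 402] → overlapped-by → no.
mu [317, 430] → overlapped-by → no.
theta [412, 457] → after → no.
zeta [171, 404] → contains → no.
Total: 1.

1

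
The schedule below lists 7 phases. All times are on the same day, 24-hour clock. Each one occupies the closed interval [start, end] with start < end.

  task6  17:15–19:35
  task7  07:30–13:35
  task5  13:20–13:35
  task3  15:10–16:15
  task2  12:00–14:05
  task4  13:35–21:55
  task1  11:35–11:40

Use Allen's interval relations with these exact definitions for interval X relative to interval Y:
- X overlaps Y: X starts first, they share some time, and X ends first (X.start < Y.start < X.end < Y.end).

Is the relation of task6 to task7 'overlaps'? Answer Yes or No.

No

task6 = [17:15, 19:35], task7 = [07:30, 13:35].
Actual relation of task6 to task7: after.
Asked whether 'overlaps' holds → No.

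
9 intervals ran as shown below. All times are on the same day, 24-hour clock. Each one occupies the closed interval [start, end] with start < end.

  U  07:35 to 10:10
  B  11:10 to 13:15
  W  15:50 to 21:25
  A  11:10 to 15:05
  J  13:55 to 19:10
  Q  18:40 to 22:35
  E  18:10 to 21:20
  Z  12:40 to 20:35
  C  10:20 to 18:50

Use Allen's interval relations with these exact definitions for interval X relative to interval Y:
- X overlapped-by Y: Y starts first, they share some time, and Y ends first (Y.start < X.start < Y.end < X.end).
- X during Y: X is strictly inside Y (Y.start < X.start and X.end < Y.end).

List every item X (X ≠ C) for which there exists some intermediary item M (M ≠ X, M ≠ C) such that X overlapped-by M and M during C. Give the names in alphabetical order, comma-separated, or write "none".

Target C = [10:20, 18:50].
Intermediaries M with M during C: A, B.
Via A — items with X overlapped-by A: J, Z.
Via B — items with X overlapped-by B: Z.
Union: J, Z.

J, Z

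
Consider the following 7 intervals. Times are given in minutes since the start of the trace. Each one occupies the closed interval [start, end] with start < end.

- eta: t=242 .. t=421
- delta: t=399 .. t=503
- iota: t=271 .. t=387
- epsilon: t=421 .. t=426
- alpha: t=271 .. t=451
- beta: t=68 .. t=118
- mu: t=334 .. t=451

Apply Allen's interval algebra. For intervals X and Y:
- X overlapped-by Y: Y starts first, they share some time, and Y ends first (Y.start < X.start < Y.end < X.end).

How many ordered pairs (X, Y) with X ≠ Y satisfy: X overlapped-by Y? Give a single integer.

6

Checking all 42 ordered pairs for relation 'overlapped-by'; matching pairs in alphabetical order:
(alpha, eta): alpha overlapped-by eta ✓
(delta, alpha): delta overlapped-by alpha ✓
(delta, eta): delta overlapped-by eta ✓
(delta, mu): delta overlapped-by mu ✓
(mu, eta): mu overlapped-by eta ✓
(mu, iota): mu overlapped-by iota ✓
Count: 6.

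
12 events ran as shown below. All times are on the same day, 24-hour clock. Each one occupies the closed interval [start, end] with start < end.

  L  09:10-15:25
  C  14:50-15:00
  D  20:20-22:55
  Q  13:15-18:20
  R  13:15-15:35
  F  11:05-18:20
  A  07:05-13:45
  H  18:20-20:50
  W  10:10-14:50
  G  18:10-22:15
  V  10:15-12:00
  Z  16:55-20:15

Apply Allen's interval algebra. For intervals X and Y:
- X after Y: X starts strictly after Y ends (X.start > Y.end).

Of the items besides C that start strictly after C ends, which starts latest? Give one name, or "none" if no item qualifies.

Target C = [14:50, 15:00].
A [07:05, 13:45] → before → excluded.
D [20:20, 22:55] → after → candidate.
F [11:05, 18:20] → contains → excluded.
G [18:10, 22:15] → after → candidate.
H [18:20, 20:50] → after → candidate.
L [09:10, 15:25] → contains → excluded.
Q [13:15, 18:20] → contains → excluded.
R [13:15, 15:35] → contains → excluded.
V [10:15, 12:00] → before → excluded.
W [10:10, 14:50] → meets → excluded.
Z [16:55, 20:15] → after → candidate.
Among candidates, latest start is 20:20 → D.

D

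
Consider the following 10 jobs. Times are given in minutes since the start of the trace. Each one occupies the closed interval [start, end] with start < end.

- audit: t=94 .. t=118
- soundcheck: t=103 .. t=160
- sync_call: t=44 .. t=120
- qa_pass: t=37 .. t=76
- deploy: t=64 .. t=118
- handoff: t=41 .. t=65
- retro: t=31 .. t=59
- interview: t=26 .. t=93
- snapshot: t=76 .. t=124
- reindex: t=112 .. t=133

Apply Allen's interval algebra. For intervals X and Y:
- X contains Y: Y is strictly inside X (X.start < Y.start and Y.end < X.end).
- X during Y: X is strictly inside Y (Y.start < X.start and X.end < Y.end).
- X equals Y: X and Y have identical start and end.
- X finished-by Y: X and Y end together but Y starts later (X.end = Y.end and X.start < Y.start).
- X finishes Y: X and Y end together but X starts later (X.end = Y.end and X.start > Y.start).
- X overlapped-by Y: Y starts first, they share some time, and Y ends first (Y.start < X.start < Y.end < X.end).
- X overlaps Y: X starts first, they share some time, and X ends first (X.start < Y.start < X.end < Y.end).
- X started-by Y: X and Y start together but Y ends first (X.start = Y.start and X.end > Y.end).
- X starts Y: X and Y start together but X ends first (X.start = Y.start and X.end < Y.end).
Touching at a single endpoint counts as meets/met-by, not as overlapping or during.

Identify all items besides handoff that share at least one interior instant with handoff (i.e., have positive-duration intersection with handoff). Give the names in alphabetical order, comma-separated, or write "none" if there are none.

Target handoff = [t=41, t=65].
audit [t=94, t=118] → after → no.
deploy [t=64, t=118] → overlapped-by → yes.
interview [t=26, t=93] → contains → yes.
qa_pass [t=37, t=76] → contains → yes.
reindex [t=112, t=133] → after → no.
retro [t=31, t=59] → overlaps → yes.
snapshot [t=76, t=124] → after → no.
soundcheck [t=103, t=160] → after → no.
sync_call [t=44, t=120] → overlapped-by → yes.
Result: deploy, interview, qa_pass, retro, sync_call.

deploy, interview, qa_pass, retro, sync_call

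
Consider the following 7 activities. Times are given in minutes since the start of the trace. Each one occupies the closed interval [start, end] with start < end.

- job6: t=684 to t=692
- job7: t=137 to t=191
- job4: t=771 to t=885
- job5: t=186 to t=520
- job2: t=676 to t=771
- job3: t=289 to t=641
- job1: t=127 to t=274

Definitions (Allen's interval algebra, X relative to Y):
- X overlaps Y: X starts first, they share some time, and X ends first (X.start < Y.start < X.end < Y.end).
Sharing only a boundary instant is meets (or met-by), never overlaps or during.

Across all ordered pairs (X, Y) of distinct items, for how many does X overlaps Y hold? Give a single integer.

Checking all 42 ordered pairs for relation 'overlaps'; matching pairs in alphabetical order:
(job1, job5): job1 overlaps job5 ✓
(job5, job3): job5 overlaps job3 ✓
(job7, job5): job7 overlaps job5 ✓
Count: 3.

3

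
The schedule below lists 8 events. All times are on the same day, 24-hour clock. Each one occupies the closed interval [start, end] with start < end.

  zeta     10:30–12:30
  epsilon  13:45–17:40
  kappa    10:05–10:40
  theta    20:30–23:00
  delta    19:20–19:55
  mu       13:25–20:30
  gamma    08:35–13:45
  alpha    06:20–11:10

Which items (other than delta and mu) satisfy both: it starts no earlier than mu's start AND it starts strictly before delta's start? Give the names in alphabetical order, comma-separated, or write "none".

epsilon

Conditions: its start is no earlier than mu's start (X.start >= 13:25) AND its start is strictly before delta's start (X.start < 19:20).
alpha: start 06:20 >= 13:25? ✗; start 06:20 < 19:20? ✓ → no.
epsilon: start 13:45 >= 13:25? ✓; start 13:45 < 19:20? ✓ → yes.
gamma: start 08:35 >= 13:25? ✗; start 08:35 < 19:20? ✓ → no.
kappa: start 10:05 >= 13:25? ✗; start 10:05 < 19:20? ✓ → no.
theta: start 20:30 >= 13:25? ✓; start 20:30 < 19:20? ✗ → no.
zeta: start 10:30 >= 13:25? ✗; start 10:30 < 19:20? ✓ → no.
Result: epsilon.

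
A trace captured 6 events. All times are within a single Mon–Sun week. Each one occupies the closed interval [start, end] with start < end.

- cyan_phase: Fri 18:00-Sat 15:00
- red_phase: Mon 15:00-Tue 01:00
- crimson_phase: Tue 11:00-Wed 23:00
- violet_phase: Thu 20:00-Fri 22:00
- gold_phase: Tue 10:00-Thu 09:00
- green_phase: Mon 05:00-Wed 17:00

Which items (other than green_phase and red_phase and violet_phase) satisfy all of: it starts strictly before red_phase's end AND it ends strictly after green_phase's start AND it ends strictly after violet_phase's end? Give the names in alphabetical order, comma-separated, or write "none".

none

Conditions: its start is strictly before red_phase's end (X.start < Tue 01:00) AND its end is strictly after green_phase's start (X.end > Mon 05:00) AND its end is strictly after violet_phase's end (X.end > Fri 22:00).
crimson_phase: start Tue 11:00 < Tue 01:00? ✗; end Wed 23:00 > Mon 05:00? ✓; end Wed 23:00 > Fri 22:00? ✗ → no.
cyan_phase: start Fri 18:00 < Tue 01:00? ✗; end Sat 15:00 > Mon 05:00? ✓; end Sat 15:00 > Fri 22:00? ✓ → no.
gold_phase: start Tue 10:00 < Tue 01:00? ✗; end Thu 09:00 > Mon 05:00? ✓; end Thu 09:00 > Fri 22:00? ✗ → no.
Result: none.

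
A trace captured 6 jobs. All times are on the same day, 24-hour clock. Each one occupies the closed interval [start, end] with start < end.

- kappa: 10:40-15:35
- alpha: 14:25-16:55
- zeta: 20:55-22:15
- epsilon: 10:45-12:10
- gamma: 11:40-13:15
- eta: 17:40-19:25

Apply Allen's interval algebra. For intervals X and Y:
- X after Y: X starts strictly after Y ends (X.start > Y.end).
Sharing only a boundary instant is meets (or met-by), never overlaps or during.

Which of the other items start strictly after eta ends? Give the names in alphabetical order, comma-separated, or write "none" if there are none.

zeta

Target eta = [17:40, 19:25].
alpha [14:25, 16:55] → before → no.
epsilon [10:45, 12:10] → before → no.
gamma [11:40, 13:15] → before → no.
kappa [10:40, 15:35] → before → no.
zeta [20:55, 22:15] → after → yes.
Result: zeta.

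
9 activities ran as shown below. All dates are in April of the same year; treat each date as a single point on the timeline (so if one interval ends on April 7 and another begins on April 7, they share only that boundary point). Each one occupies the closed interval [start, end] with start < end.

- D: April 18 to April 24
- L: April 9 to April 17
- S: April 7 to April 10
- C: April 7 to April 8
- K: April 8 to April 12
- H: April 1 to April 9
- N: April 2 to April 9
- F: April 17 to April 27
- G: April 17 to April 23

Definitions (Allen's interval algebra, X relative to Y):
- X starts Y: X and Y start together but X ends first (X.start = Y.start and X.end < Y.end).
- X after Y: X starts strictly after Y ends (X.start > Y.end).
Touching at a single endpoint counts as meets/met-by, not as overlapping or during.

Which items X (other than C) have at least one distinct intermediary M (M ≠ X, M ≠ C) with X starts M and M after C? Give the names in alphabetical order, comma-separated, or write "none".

Target C = [April 7, April 8].
Intermediaries M with M after C: D, F, G, L.
Via D — items with X starts D: none.
Via F — items with X starts F: G.
Via G — items with X starts G: none.
Via L — items with X starts L: none.
Union: G.

G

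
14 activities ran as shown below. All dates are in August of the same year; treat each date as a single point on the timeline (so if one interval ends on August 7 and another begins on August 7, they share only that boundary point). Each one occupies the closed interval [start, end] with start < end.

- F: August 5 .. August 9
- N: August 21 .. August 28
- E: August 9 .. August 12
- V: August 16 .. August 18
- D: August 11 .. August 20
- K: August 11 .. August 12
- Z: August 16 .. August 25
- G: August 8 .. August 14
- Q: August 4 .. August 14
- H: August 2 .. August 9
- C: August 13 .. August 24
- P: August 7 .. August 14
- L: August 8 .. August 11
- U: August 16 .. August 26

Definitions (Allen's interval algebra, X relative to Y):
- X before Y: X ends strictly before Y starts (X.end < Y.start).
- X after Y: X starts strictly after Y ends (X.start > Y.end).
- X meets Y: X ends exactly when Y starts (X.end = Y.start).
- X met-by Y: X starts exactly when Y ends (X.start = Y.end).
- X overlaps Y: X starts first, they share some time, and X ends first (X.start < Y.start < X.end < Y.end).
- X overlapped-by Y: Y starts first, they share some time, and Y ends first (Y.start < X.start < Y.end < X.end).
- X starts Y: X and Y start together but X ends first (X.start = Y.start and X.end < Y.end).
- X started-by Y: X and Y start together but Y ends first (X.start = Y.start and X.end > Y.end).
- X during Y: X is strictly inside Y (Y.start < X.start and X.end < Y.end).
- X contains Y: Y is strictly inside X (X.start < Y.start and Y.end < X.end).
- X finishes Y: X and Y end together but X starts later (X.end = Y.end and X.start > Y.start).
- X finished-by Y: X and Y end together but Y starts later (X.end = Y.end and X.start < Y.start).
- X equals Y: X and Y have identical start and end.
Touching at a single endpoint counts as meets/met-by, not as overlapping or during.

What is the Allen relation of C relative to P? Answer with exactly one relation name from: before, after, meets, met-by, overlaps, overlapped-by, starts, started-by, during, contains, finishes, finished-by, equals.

C = [August 13, August 24]; P = [August 7, August 14].
Compare endpoints: C.start > P.start, C.start < P.end, C.end > P.start, C.end > P.end.
That pattern is 'overlapped-by'.

overlapped-by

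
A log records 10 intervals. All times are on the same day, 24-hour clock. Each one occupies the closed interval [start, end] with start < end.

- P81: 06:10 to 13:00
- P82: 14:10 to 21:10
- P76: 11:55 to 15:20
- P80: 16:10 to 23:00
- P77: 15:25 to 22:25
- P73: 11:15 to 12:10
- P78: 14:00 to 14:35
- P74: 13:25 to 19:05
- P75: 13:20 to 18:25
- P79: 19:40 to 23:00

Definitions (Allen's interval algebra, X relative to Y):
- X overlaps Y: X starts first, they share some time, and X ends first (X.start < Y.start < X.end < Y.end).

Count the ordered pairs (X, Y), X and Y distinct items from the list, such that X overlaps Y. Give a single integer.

Checking all 90 ordered pairs for relation 'overlaps'; matching pairs in alphabetical order:
(P73, P76): P73 overlaps P76 ✓
(P74, P77): P74 overlaps P77 ✓
(P74, P80): P74 overlaps P80 ✓
(P74, P82): P74 overlaps P82 ✓
(P75, P74): P75 overlaps P74 ✓
(P75, P77): P75 overlaps P77 ✓
(P75, P80): P75 overlaps P80 ✓
(P75, P82): P75 overlaps P82 ✓
(P76, P74): P76 overlaps P74 ✓
(P76, P75): P76 overlaps P75 ✓
(P76, P82): P76 overlaps P82 ✓
(P77, P79): P77 overlaps P79 ✓
(P77, P80): P77 overlaps P80 ✓
(P78, P82): P78 overlaps P82 ✓
(P81, P76): P81 overlaps P76 ✓
(P82, P77): P82 overlaps P77 ✓
(P82, P79): P82 overlaps P79 ✓
(P82, P80): P82 overlaps P80 ✓
Count: 18.

18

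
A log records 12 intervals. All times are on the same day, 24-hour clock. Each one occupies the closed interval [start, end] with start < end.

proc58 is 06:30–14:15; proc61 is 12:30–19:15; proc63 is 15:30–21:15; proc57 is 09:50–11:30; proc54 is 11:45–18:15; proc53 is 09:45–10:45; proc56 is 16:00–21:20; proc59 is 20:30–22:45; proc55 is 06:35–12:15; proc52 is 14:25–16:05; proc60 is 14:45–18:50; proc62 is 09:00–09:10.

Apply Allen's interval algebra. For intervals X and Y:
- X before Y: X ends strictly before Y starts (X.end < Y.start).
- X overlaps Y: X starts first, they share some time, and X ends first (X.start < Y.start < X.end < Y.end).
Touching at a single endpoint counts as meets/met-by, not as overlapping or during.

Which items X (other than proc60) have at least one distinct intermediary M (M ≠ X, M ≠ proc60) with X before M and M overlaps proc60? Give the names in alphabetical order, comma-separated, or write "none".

proc53, proc55, proc57, proc58, proc62

Target proc60 = [14:45, 18:50].
Intermediaries M with M overlaps proc60: proc52, proc54.
Via proc52 — items with X before proc52: proc53, proc55, proc57, proc58, proc62.
Via proc54 — items with X before proc54: proc53, proc57, proc62.
Union: proc53, proc55, proc57, proc58, proc62.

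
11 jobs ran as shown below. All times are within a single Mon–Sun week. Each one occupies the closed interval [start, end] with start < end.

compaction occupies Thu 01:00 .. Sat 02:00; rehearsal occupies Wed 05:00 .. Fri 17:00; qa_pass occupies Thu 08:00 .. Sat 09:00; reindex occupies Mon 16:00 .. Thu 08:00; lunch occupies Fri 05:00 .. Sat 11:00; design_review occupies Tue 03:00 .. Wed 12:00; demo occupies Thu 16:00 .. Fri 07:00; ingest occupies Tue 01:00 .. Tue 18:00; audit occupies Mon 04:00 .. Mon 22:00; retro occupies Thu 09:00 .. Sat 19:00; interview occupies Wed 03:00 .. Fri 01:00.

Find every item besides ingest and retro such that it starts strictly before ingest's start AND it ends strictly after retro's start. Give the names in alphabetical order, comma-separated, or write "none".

Conditions: its start is strictly before ingest's start (X.start < Tue 01:00) AND its end is strictly after retro's start (X.end > Thu 09:00).
audit: start Mon 04:00 < Tue 01:00? ✓; end Mon 22:00 > Thu 09:00? ✗ → no.
compaction: start Thu 01:00 < Tue 01:00? ✗; end Sat 02:00 > Thu 09:00? ✓ → no.
demo: start Thu 16:00 < Tue 01:00? ✗; end Fri 07:00 > Thu 09:00? ✓ → no.
design_review: start Tue 03:00 < Tue 01:00? ✗; end Wed 12:00 > Thu 09:00? ✗ → no.
interview: start Wed 03:00 < Tue 01:00? ✗; end Fri 01:00 > Thu 09:00? ✓ → no.
lunch: start Fri 05:00 < Tue 01:00? ✗; end Sat 11:00 > Thu 09:00? ✓ → no.
qa_pass: start Thu 08:00 < Tue 01:00? ✗; end Sat 09:00 > Thu 09:00? ✓ → no.
rehearsal: start Wed 05:00 < Tue 01:00? ✗; end Fri 17:00 > Thu 09:00? ✓ → no.
reindex: start Mon 16:00 < Tue 01:00? ✓; end Thu 08:00 > Thu 09:00? ✗ → no.
Result: none.

none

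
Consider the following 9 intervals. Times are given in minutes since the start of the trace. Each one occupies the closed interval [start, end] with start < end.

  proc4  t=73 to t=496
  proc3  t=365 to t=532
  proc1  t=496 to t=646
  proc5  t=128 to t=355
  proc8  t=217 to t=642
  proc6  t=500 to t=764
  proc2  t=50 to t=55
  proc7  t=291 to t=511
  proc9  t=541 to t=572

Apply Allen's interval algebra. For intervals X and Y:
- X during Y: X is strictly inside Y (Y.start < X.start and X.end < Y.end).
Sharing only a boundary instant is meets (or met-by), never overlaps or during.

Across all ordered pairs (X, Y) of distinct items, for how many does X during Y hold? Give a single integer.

Checking all 72 ordered pairs for relation 'during'; matching pairs in alphabetical order:
(proc3, proc8): proc3 during proc8 ✓
(proc5, proc4): proc5 during proc4 ✓
(proc7, proc8): proc7 during proc8 ✓
(proc9, proc1): proc9 during proc1 ✓
(proc9, proc6): proc9 during proc6 ✓
(proc9, proc8): proc9 during proc8 ✓
Count: 6.

6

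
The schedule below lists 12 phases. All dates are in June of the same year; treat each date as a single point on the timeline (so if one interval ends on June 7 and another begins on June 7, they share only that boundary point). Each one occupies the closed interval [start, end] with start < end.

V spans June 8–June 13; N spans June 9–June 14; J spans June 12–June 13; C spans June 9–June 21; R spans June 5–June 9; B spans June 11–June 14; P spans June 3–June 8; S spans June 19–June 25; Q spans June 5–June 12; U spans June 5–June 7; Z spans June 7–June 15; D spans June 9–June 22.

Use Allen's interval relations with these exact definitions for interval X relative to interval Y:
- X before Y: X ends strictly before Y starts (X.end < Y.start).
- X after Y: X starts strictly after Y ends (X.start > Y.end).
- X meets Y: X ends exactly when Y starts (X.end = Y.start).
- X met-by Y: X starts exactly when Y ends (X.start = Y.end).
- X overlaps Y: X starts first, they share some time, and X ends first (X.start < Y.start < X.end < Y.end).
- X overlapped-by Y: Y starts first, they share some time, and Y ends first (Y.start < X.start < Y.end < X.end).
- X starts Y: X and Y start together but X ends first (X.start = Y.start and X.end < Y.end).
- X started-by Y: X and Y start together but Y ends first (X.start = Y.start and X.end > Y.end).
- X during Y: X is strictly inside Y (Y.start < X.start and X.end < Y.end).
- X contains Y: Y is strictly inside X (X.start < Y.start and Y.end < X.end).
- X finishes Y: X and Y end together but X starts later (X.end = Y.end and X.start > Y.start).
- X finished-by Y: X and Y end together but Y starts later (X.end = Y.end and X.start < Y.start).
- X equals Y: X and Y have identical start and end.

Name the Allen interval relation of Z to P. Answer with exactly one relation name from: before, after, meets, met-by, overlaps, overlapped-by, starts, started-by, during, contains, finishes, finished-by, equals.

overlapped-by

Z = [June 7, June 15]; P = [June 3, June 8].
Compare endpoints: Z.start > P.start, Z.start < P.end, Z.end > P.start, Z.end > P.end.
That pattern is 'overlapped-by'.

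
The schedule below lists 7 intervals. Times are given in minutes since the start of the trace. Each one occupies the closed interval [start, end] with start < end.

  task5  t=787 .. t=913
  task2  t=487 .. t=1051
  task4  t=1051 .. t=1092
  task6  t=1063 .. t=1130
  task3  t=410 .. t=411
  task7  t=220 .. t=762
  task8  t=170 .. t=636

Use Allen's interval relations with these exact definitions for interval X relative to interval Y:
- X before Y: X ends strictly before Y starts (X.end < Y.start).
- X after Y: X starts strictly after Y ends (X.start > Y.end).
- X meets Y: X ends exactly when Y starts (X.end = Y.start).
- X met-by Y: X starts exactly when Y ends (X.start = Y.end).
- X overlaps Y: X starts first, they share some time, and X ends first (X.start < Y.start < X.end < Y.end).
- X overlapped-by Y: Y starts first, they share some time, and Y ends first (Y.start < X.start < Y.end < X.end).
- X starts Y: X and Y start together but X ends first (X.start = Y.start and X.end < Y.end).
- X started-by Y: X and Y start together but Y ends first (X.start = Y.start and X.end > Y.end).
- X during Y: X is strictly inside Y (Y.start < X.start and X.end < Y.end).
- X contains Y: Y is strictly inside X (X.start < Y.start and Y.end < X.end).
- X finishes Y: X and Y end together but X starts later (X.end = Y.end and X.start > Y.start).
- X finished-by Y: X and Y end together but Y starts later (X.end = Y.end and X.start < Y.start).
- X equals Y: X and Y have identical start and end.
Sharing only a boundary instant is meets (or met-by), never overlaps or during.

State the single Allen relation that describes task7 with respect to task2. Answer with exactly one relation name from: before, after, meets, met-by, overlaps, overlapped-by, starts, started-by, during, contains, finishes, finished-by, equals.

overlaps

task7 = [t=220, t=762]; task2 = [t=487, t=1051].
Compare endpoints: task7.start < task2.start, task7.start < task2.end, task7.end > task2.start, task7.end < task2.end.
That pattern is 'overlaps'.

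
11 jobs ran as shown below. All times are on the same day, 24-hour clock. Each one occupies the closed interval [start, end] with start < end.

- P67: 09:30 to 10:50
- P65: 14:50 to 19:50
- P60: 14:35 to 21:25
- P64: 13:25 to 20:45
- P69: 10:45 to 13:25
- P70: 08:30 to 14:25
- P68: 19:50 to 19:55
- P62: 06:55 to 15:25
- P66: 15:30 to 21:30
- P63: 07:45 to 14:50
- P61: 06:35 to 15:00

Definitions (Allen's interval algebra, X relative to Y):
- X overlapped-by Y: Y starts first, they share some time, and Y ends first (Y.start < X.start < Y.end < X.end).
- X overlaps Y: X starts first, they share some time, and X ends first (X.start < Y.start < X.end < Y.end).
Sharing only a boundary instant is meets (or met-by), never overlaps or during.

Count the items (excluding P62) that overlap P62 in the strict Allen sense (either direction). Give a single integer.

4

Target P62 = [06:55, 15:25].
P60 [14:35, 21:25] → overlapped-by → counts.
P61 [06:35, 15:00] → overlaps → counts.
P63 [07:45, 14:50] → during → no.
P64 [13:25, 20:45] → overlapped-by → counts.
P65 [14:50, 19:50] → overlapped-by → counts.
P66 [15:30, 21:30] → after → no.
P67 [09:30, 10:50] → during → no.
P68 [19:50, 19:55] → after → no.
P69 [10:45, 13:25] → during → no.
P70 [08:30, 14:25] → during → no.
Total: 4.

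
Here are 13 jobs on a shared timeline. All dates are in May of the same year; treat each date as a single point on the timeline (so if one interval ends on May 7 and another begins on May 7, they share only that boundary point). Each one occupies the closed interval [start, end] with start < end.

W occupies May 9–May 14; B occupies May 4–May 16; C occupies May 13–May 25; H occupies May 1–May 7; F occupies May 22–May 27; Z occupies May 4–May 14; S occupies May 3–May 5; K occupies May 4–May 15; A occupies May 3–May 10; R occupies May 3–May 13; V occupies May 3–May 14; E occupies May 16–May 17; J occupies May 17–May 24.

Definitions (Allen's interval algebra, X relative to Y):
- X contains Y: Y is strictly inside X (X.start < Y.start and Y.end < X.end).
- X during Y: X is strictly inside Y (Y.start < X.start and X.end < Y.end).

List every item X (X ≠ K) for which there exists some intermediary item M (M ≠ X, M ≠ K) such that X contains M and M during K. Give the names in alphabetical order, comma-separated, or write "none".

B

Target K = [May 4, May 15].
Intermediaries M with M during K: W.
Via W — items with X contains W: B.
Union: B.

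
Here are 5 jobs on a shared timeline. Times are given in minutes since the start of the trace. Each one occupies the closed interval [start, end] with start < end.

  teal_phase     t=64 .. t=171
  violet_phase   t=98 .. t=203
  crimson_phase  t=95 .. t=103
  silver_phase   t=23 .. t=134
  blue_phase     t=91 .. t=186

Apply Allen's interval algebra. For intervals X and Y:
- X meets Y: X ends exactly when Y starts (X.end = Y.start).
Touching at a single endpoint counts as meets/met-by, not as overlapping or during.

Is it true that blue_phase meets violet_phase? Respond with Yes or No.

No

blue_phase = [t=91, t=186], violet_phase = [t=98, t=203].
Actual relation of blue_phase to violet_phase: overlaps.
Asked whether 'meets' holds → No.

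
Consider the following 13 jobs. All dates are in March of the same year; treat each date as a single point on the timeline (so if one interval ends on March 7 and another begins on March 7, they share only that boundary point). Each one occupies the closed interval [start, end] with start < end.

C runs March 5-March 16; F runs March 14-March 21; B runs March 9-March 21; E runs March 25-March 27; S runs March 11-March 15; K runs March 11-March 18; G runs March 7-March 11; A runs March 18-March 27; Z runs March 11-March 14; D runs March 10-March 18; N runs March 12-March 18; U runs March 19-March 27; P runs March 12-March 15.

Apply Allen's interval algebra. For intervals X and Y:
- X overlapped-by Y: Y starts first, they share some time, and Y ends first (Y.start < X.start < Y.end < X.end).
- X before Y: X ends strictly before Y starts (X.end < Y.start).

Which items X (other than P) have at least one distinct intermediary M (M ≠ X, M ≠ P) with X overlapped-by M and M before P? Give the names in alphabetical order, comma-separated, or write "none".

B, D

Target P = [March 12, March 15].
Intermediaries M with M before P: G.
Via G — items with X overlapped-by G: B, D.
Union: B, D.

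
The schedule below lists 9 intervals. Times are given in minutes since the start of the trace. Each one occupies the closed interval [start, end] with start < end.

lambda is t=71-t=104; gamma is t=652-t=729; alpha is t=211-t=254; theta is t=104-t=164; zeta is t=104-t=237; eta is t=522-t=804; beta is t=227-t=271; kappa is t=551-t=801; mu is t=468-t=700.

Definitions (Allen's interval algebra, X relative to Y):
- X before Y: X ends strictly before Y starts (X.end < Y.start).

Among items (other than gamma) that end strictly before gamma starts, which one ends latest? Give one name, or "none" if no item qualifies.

Target gamma = [t=652, t=729].
alpha [t=211, t=254] → before → candidate.
beta [t=227, t=271] → before → candidate.
eta [t=522, t=804] → contains → excluded.
kappa [t=551, t=801] → contains → excluded.
lambda [t=71, t=104] → before → candidate.
mu [t=468, t=700] → overlaps → excluded.
theta [t=104, t=164] → before → candidate.
zeta [t=104, t=237] → before → candidate.
Among candidates, latest end is t=271 → beta.

beta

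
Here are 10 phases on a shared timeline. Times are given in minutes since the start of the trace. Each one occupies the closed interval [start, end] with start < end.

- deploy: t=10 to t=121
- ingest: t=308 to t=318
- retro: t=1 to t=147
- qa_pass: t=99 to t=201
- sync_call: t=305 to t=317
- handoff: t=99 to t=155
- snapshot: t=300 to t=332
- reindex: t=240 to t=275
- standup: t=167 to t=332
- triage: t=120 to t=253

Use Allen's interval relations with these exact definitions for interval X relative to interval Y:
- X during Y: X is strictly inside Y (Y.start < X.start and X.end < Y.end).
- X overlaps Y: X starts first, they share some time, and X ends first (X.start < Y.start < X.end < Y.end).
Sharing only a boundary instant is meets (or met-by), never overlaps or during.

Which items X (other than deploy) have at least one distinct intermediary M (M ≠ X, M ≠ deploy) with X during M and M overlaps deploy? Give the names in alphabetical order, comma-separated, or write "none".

Target deploy = [t=10, t=121].
Intermediaries M with M overlaps deploy: none.
Union: none.

none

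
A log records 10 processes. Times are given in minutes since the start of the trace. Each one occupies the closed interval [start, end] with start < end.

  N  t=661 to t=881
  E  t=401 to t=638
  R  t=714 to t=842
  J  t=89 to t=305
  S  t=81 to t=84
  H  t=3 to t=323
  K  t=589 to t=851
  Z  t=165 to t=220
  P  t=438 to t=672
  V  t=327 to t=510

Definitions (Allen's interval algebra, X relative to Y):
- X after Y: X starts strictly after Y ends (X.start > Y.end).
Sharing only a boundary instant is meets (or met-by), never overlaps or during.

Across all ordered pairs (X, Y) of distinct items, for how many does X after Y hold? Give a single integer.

32

Checking all 90 ordered pairs for relation 'after'; matching pairs in alphabetical order:
(E, H): E after H ✓
(E, J): E after J ✓
(E, S): E after S ✓
(E, Z): E after Z ✓
(J, S): J after S ✓
(K, H): K after H ✓
(K, J): K after J ✓
(K, S): K after S ✓
(K, V): K after V ✓
(K, Z): K after Z ✓
(N, E): N after E ✓
(N, H): N after H ✓
(N, J): N after J ✓
(N, S): N after S ✓
(N, V): N after V ✓
(N, Z): N after Z ✓
(P, H): P after H ✓
(P, J): P after J ✓
(P, S): P after S ✓
(P, Z): P after Z ✓
(R, E): R after E ✓
(R, H): R after H ✓
(R, J): R after J ✓
(R, P): R after P ✓
... plus 8 further pairs not listed.
Count: 32.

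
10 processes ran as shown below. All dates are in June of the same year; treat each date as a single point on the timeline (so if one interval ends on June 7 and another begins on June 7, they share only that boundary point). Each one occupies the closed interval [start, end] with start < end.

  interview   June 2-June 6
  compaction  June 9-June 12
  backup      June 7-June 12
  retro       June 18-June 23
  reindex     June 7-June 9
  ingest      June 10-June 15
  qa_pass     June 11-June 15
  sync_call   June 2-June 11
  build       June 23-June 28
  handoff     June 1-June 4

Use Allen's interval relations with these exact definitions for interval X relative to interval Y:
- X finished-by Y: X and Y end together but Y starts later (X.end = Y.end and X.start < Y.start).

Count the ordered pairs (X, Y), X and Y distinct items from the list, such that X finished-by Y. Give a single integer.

Checking all 90 ordered pairs for relation 'finished-by'; matching pairs in alphabetical order:
(backup, compaction): backup finished-by compaction ✓
(ingest, qa_pass): ingest finished-by qa_pass ✓
Count: 2.

2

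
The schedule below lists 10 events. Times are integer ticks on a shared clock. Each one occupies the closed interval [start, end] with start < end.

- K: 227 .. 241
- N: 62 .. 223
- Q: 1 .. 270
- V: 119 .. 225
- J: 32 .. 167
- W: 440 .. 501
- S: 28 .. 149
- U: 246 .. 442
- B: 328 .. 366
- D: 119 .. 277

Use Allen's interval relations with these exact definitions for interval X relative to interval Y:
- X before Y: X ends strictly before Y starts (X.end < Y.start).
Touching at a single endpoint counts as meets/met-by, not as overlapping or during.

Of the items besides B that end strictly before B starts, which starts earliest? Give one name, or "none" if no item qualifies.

Q

Target B = [328, 366].
D [119, 277] → before → candidate.
J [32, 167] → before → candidate.
K [227, 241] → before → candidate.
N [62, 223] → before → candidate.
Q [1, 270] → before → candidate.
S [28, 149] → before → candidate.
U [246, 442] → contains → excluded.
V [119, 225] → before → candidate.
W [440, 501] → after → excluded.
Among candidates, earliest start is 1 → Q.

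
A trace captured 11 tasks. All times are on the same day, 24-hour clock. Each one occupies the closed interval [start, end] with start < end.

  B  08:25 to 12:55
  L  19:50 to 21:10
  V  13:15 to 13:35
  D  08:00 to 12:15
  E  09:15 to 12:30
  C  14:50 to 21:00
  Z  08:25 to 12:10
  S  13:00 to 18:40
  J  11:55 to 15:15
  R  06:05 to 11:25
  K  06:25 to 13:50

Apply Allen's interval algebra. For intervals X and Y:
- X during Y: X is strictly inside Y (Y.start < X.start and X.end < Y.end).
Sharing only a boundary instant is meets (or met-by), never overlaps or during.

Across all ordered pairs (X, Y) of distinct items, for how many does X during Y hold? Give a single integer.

9

Checking all 110 ordered pairs for relation 'during'; matching pairs in alphabetical order:
(B, K): B during K ✓
(D, K): D during K ✓
(E, B): E during B ✓
(E, K): E during K ✓
(V, J): V during J ✓
(V, K): V during K ✓
(V, S): V during S ✓
(Z, D): Z during D ✓
(Z, K): Z during K ✓
Count: 9.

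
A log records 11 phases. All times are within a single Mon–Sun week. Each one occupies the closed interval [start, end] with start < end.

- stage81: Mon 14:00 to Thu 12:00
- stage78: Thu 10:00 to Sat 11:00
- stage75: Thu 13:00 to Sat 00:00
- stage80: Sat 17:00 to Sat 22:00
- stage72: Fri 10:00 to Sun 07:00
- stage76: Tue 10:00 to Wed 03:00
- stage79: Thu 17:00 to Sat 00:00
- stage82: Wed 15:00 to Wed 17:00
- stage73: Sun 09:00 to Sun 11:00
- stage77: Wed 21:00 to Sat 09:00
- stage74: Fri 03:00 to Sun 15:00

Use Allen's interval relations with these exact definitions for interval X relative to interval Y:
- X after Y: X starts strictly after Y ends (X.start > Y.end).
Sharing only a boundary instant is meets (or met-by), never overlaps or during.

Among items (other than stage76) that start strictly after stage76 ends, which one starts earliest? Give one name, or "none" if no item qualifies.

Target stage76 = [Tue 10:00, Wed 03:00].
stage72 [Fri 10:00, Sun 07:00] → after → candidate.
stage73 [Sun 09:00, Sun 11:00] → after → candidate.
stage74 [Fri 03:00, Sun 15:00] → after → candidate.
stage75 [Thu 13:00, Sat 00:00] → after → candidate.
stage77 [Wed 21:00, Sat 09:00] → after → candidate.
stage78 [Thu 10:00, Sat 11:00] → after → candidate.
stage79 [Thu 17:00, Sat 00:00] → after → candidate.
stage80 [Sat 17:00, Sat 22:00] → after → candidate.
stage81 [Mon 14:00, Thu 12:00] → contains → excluded.
stage82 [Wed 15:00, Wed 17:00] → after → candidate.
Among candidates, earliest start is Wed 15:00 → stage82.

stage82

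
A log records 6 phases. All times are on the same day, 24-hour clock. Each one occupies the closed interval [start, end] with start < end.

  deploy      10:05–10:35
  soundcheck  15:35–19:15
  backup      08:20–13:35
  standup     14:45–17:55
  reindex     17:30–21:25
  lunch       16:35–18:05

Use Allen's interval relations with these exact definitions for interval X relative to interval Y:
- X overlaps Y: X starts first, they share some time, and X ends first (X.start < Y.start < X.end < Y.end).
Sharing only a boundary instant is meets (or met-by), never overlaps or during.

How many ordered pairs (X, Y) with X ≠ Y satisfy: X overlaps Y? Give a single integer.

5

Checking all 30 ordered pairs for relation 'overlaps'; matching pairs in alphabetical order:
(lunch, reindex): lunch overlaps reindex ✓
(soundcheck, reindex): soundcheck overlaps reindex ✓
(standup, lunch): standup overlaps lunch ✓
(standup, reindex): standup overlaps reindex ✓
(standup, soundcheck): standup overlaps soundcheck ✓
Count: 5.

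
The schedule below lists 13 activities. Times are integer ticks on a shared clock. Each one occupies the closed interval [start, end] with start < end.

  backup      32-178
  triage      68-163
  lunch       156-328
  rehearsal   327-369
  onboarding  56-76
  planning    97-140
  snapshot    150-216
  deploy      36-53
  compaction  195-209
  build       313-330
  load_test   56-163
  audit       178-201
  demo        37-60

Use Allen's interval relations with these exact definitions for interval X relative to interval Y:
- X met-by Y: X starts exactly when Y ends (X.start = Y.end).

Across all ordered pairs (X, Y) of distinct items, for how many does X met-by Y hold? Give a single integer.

Checking all 156 ordered pairs for relation 'met-by'; matching pairs in alphabetical order:
(audit, backup): audit met-by backup ✓
Count: 1.

1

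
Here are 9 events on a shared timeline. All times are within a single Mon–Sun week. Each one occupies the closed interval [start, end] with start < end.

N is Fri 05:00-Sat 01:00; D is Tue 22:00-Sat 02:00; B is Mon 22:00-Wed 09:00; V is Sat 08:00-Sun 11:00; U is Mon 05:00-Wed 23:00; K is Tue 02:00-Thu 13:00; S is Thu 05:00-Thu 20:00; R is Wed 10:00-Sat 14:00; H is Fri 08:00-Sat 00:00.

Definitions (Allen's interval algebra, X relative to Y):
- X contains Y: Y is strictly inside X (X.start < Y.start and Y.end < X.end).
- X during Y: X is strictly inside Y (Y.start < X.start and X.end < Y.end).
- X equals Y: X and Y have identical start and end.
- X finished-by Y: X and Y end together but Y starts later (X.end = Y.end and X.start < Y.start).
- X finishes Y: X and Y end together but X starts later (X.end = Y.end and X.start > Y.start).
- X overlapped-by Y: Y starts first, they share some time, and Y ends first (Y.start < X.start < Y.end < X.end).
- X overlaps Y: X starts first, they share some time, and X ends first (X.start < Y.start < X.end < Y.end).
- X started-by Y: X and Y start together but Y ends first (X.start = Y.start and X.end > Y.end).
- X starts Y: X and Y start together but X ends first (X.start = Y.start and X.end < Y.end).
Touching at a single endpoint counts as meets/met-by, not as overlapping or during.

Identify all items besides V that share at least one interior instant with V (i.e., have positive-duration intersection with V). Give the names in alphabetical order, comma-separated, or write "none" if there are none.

Target V = [Sat 08:00, Sun 11:00].
B [Mon 22:00, Wed 09:00] → before → no.
D [Tue 22:00, Sat 02:00] → before → no.
H [Fri 08:00, Sat 00:00] → before → no.
K [Tue 02:00, Thu 13:00] → before → no.
N [Fri 05:00, Sat 01:00] → before → no.
R [Wed 10:00, Sat 14:00] → overlaps → yes.
S [Thu 05:00, Thu 20:00] → before → no.
U [Mon 05:00, Wed 23:00] → before → no.
Result: R.

R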